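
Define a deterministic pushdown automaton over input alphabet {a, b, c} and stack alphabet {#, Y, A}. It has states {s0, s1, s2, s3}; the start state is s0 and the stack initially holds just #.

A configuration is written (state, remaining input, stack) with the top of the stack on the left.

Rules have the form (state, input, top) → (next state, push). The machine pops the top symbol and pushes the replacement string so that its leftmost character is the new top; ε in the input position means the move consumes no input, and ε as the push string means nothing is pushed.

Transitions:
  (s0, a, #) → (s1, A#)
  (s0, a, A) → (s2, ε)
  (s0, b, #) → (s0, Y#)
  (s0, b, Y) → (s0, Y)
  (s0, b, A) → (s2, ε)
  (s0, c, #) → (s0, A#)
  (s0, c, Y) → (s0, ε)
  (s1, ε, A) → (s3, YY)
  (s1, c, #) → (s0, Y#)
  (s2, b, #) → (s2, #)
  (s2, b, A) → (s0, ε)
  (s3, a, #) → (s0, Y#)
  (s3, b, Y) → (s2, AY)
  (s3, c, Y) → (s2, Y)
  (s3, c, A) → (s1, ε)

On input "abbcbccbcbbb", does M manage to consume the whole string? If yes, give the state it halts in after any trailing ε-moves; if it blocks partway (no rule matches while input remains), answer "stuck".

(s0, abbcbccbcbbb, #) ⊢ (s1, bbcbccbcbbb, A#) ⊢ (s3, bbcbccbcbbb, YY#) ⊢ (s2, bcbccbcbbb, AYY#) ⊢ (s0, cbccbcbbb, YY#) ⊢ (s0, bccbcbbb, Y#) ⊢ (s0, ccbcbbb, Y#) ⊢ (s0, cbcbbb, #) ⊢ (s0, bcbbb, A#) ⊢ (s2, cbbb, #)
No transition for (s2, c, top #); M blocks with input cbbb remaining.

stuck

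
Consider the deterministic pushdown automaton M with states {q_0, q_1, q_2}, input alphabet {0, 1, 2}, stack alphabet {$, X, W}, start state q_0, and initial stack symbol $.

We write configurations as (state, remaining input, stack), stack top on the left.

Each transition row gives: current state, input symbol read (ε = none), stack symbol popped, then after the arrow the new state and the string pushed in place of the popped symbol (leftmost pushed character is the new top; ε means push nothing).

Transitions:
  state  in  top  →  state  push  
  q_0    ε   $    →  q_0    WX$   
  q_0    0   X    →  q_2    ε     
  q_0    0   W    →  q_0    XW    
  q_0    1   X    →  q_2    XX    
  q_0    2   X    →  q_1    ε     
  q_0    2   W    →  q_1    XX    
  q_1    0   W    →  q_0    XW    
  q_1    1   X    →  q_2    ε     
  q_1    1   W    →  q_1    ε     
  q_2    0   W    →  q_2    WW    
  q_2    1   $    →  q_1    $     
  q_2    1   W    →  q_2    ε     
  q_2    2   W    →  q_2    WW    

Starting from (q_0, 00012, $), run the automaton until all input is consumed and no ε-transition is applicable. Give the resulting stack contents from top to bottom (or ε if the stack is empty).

(q_0, 00012, $)
  ε-move, top $: go to q_0, push WX$ → (q_0, 00012, WX$)
  read 0, top W: go to q_0, push XW → (q_0, 0012, XWX$)
  read 0, top X: go to q_2, push ε → (q_2, 012, WX$)
  read 0, top W: go to q_2, push WW → (q_2, 12, WWX$)
  read 1, top W: go to q_2, push ε → (q_2, 2, WX$)
  read 2, top W: go to q_2, push WW → (q_2, ε, WWX$)
All input consumed in state q_2 with stack WWX$.

WWX$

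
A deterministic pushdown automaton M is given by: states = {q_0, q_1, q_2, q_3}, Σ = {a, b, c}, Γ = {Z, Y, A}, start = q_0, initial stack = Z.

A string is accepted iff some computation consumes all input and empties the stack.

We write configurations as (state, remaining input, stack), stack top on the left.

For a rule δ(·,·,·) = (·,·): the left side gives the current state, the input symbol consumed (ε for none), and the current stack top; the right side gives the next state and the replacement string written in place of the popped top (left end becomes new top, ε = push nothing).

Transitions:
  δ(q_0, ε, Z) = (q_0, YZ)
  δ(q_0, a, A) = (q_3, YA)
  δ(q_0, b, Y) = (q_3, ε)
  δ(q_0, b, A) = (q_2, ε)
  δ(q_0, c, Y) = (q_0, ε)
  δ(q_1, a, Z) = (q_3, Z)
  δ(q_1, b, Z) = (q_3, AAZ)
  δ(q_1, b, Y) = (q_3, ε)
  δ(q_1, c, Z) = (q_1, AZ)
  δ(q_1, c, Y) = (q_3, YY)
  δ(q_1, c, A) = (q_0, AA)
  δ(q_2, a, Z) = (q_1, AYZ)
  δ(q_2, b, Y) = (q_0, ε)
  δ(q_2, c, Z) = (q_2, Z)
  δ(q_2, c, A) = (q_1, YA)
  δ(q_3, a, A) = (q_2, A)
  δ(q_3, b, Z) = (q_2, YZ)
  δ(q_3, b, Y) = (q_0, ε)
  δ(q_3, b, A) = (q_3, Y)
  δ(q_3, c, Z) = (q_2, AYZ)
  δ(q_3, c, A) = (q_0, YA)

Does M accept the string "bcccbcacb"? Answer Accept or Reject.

Reject

(q_0, bcccbcacb, Z)
  ε-move, top Z: go to q_0, push YZ → (q_0, bcccbcacb, YZ)
  read b, top Y: go to q_3, push ε → (q_3, cccbcacb, Z)
  read c, top Z: go to q_2, push AYZ → (q_2, ccbcacb, AYZ)
  read c, top A: go to q_1, push YA → (q_1, cbcacb, YAYZ)
  read c, top Y: go to q_3, push YY → (q_3, bcacb, YYAYZ)
  read b, top Y: go to q_0, push ε → (q_0, cacb, YAYZ)
  read c, top Y: go to q_0, push ε → (q_0, acb, AYZ)
  read a, top A: go to q_3, push YA → (q_3, cb, YAYZ)
No transition applies at (q_3, cb, YAYZ); input not fully consumed.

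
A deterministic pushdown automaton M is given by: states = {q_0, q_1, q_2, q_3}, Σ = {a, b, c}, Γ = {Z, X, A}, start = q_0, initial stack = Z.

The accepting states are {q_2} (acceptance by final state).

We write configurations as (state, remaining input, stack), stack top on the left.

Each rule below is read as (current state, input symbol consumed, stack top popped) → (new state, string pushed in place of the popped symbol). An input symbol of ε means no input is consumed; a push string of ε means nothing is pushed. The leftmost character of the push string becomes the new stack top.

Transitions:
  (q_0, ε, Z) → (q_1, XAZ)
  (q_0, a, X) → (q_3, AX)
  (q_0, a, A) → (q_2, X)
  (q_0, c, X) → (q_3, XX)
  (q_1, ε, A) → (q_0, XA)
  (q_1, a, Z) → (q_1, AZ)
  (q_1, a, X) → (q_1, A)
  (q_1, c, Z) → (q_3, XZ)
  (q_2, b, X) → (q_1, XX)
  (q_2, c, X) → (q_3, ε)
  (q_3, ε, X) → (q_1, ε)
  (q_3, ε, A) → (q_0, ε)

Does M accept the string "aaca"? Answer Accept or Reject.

Reject

(q_0, aaca, Z)
  ε-move, top Z: go to q_1, push XAZ → (q_1, aaca, XAZ)
  read a, top X: go to q_1, push A → (q_1, aca, AAZ)
  ε-move, top A: go to q_0, push XA → (q_0, aca, XAAZ)
  read a, top X: go to q_3, push AX → (q_3, ca, AXAAZ)
  ε-move, top A: go to q_0, push ε → (q_0, ca, XAAZ)
  read c, top X: go to q_3, push XX → (q_3, a, XXAAZ)
  ε-move, top X: go to q_1, push ε → (q_1, a, XAAZ)
  read a, top X: go to q_1, push A → (q_1, ε, AAAZ)
  ε-move, top A: go to q_0, push XA → (q_0, ε, XAAAZ)
All input consumed; state q_0 ∉ F and no further ε-move applies.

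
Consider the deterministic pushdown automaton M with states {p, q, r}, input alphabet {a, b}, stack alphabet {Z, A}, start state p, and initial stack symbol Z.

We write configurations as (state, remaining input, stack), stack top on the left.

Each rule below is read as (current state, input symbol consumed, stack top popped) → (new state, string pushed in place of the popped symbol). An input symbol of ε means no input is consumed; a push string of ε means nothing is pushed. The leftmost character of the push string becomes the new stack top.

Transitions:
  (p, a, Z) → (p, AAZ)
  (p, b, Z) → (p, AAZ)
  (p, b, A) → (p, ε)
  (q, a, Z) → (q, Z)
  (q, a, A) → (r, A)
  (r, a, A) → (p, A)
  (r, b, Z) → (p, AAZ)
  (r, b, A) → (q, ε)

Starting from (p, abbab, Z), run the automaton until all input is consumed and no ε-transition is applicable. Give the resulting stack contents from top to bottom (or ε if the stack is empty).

AZ

(p, abbab, Z) ⊢ (p, bbab, AAZ) ⊢ (p, bab, AZ) ⊢ (p, ab, Z) ⊢ (p, b, AAZ) ⊢ (p, ε, AZ)
All input consumed in state p with stack AZ.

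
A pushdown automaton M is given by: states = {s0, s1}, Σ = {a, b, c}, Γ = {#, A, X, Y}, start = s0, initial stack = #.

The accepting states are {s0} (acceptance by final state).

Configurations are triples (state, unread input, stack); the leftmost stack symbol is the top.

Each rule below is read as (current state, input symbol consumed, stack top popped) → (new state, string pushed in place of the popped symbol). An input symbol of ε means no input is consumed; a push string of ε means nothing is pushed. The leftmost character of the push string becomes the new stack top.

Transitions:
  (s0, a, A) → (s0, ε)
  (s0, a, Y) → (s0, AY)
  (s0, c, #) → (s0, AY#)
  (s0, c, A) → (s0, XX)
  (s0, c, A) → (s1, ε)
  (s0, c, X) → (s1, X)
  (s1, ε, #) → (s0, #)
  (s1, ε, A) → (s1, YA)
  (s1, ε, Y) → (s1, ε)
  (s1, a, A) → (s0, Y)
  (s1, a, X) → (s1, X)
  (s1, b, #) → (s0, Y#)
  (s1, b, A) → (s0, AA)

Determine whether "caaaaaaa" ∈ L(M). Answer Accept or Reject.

One accepting computation: (s0, caaaaaaa, #) ⊢ (s0, aaaaaaa, AY#) ⊢ (s0, aaaaaa, Y#) ⊢ (s0, aaaaa, AY#) ⊢ (s0, aaaa, Y#) ⊢ (s0, aaa, AY#) ⊢ (s0, aa, Y#) ⊢ (s0, a, AY#) ⊢ (s0, ε, Y#)
All input consumed and state s0 ∈ F.

Accept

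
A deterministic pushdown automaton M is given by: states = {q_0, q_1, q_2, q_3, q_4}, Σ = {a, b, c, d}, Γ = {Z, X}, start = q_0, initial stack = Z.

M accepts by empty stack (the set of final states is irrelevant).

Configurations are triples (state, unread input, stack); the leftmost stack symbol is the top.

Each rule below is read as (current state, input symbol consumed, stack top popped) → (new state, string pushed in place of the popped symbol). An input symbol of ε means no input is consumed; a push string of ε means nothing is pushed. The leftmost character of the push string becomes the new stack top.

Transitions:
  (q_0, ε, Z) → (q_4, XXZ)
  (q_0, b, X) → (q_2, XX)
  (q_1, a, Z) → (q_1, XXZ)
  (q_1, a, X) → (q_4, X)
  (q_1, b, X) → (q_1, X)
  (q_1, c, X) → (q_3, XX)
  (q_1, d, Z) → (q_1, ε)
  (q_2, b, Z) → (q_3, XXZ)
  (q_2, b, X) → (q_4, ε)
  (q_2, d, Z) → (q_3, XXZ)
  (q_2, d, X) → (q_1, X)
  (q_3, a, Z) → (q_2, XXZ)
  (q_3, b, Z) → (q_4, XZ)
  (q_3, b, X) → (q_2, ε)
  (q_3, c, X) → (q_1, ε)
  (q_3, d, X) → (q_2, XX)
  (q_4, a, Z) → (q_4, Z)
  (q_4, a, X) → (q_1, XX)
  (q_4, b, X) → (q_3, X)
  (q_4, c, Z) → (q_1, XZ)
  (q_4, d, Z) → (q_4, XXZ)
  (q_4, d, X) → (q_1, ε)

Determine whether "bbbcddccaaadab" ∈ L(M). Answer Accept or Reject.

Reject

(q_0, bbbcddccaaadab, Z) ⊢ (q_4, bbbcddccaaadab, XXZ) ⊢ (q_3, bbcddccaaadab, XXZ) ⊢ (q_2, bcddccaaadab, XZ) ⊢ (q_4, cddccaaadab, Z) ⊢ (q_1, ddccaaadab, XZ)
No transition applies at (q_1, ddccaaadab, XZ); input not fully consumed.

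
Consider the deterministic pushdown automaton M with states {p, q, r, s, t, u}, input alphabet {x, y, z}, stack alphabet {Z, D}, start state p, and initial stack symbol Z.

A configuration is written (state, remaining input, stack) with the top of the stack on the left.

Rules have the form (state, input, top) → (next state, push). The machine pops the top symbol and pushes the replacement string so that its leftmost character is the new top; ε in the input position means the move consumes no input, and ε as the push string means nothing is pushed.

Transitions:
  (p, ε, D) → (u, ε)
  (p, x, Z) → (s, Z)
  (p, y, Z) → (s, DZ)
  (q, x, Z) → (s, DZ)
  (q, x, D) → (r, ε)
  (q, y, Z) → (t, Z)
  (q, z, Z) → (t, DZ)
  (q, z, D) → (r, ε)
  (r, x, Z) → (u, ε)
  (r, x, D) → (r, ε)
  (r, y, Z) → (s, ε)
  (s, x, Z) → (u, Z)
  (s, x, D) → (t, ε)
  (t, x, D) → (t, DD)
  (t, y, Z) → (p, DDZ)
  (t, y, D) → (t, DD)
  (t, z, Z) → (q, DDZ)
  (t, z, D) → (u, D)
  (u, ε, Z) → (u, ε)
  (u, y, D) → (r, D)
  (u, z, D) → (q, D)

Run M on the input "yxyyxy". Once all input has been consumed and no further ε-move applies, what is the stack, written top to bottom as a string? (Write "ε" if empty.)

ε

(p, yxyyxy, Z) ⊢ (s, xyyxy, DZ) ⊢ (t, yyxy, Z) ⊢ (p, yxy, DDZ) ⊢ (u, yxy, DZ) ⊢ (r, xy, DZ) ⊢ (r, y, Z) ⊢ (s, ε, ε)
All input consumed in state s with stack ε.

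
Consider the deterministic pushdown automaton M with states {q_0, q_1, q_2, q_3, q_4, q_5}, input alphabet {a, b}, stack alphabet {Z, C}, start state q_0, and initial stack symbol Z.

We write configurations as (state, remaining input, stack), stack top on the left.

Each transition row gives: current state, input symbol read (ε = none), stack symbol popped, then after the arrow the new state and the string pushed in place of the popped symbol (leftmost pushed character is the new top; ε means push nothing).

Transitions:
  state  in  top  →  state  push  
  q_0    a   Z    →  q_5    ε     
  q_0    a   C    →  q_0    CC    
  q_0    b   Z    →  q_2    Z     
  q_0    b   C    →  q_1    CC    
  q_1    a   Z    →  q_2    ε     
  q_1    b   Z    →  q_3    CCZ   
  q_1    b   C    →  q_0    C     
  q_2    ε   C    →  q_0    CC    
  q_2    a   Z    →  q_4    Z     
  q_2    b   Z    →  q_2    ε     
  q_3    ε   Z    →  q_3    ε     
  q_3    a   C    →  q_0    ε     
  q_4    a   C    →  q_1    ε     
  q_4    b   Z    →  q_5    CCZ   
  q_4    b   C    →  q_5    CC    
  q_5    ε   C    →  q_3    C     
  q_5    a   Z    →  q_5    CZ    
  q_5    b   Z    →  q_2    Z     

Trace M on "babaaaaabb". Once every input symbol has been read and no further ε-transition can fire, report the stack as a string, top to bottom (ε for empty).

CCCCCCZ

(q_0, babaaaaabb, Z) ⊢ (q_2, abaaaaabb, Z) ⊢ (q_4, baaaaabb, Z) ⊢ (q_5, aaaaabb, CCZ) ⊢ (q_3, aaaaabb, CCZ) ⊢ (q_0, aaaabb, CZ) ⊢ (q_0, aaabb, CCZ) ⊢ (q_0, aabb, CCCZ) ⊢ (q_0, abb, CCCCZ) ⊢ (q_0, bb, CCCCCZ) ⊢ (q_1, b, CCCCCCZ) ⊢ (q_0, ε, CCCCCCZ)
All input consumed in state q_0 with stack CCCCCCZ.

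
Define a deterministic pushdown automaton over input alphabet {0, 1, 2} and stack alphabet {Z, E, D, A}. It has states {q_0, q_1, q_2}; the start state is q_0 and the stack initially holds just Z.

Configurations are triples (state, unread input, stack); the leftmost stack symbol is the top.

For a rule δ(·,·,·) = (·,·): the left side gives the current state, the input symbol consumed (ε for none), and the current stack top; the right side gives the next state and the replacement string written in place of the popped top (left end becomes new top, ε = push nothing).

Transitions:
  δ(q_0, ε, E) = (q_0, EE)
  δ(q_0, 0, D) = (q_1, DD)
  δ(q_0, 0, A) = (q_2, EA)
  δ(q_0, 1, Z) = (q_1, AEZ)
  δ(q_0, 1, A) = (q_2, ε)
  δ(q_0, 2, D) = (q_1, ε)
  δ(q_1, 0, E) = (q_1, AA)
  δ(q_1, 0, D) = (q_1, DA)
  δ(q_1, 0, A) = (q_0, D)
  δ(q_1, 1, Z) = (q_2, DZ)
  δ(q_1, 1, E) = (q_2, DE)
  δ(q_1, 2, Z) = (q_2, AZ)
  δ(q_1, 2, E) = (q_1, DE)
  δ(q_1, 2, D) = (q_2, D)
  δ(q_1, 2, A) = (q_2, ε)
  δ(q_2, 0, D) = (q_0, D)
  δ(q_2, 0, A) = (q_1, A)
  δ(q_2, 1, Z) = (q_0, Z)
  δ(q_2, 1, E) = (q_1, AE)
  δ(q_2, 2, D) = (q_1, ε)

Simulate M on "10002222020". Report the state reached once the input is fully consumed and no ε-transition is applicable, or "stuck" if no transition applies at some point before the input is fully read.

q_1

(q_0, 10002222020, Z) ⊢ (q_1, 0002222020, AEZ) ⊢ (q_0, 002222020, DEZ) ⊢ (q_1, 02222020, DDEZ) ⊢ (q_1, 2222020, DADEZ) ⊢ (q_2, 222020, DADEZ) ⊢ (q_1, 22020, ADEZ) ⊢ (q_2, 2020, DEZ) ⊢ (q_1, 020, EZ) ⊢ (q_1, 20, AAZ) ⊢ (q_2, 0, AZ) ⊢ (q_1, ε, AZ)
All input consumed; M is in state q_1.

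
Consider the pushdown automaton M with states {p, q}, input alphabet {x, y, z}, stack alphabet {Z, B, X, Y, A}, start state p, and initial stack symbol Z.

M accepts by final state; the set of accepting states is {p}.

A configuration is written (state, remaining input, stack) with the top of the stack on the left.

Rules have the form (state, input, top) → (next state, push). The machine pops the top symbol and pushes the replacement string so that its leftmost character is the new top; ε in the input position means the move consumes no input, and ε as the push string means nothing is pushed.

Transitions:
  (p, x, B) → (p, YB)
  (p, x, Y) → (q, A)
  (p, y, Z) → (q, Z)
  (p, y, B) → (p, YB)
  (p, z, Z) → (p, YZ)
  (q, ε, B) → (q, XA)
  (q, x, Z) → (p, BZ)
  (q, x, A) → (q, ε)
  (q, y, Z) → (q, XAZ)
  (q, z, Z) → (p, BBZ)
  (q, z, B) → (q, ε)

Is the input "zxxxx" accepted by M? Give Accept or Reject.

One accepting computation: (p, zxxxx, Z) ⊢ (p, xxxx, YZ) ⊢ (q, xxx, AZ) ⊢ (q, xx, Z) ⊢ (p, x, BZ) ⊢ (p, ε, YBZ)
All input consumed and state p ∈ F.

Accept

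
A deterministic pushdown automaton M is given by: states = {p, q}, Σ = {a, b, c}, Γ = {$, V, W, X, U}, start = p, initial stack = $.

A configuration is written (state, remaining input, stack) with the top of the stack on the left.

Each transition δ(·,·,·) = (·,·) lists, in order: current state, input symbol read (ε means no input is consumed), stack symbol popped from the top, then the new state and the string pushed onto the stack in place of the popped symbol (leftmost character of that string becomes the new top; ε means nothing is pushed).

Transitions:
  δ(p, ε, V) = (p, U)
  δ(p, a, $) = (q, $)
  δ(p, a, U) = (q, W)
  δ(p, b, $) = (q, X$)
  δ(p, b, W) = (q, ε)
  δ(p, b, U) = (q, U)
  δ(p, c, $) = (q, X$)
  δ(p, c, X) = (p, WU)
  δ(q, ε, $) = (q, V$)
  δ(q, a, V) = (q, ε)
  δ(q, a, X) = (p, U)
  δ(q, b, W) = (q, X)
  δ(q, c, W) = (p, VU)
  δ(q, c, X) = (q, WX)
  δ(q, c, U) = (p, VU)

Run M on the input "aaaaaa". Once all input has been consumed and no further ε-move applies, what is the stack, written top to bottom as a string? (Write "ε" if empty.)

V$

(p, aaaaaa, $)
  read a, top $: go to q, push $ → (q, aaaaa, $)
  ε-move, top $: go to q, push V$ → (q, aaaaa, V$)
  read a, top V: go to q, push ε → (q, aaaa, $)
  ε-move, top $: go to q, push V$ → (q, aaaa, V$)
  read a, top V: go to q, push ε → (q, aaa, $)
  ε-move, top $: go to q, push V$ → (q, aaa, V$)
  read a, top V: go to q, push ε → (q, aa, $)
  ε-move, top $: go to q, push V$ → (q, aa, V$)
  read a, top V: go to q, push ε → (q, a, $)
  ε-move, top $: go to q, push V$ → (q, a, V$)
  read a, top V: go to q, push ε → (q, ε, $)
  ε-move, top $: go to q, push V$ → (q, ε, V$)
All input consumed in state q with stack V$.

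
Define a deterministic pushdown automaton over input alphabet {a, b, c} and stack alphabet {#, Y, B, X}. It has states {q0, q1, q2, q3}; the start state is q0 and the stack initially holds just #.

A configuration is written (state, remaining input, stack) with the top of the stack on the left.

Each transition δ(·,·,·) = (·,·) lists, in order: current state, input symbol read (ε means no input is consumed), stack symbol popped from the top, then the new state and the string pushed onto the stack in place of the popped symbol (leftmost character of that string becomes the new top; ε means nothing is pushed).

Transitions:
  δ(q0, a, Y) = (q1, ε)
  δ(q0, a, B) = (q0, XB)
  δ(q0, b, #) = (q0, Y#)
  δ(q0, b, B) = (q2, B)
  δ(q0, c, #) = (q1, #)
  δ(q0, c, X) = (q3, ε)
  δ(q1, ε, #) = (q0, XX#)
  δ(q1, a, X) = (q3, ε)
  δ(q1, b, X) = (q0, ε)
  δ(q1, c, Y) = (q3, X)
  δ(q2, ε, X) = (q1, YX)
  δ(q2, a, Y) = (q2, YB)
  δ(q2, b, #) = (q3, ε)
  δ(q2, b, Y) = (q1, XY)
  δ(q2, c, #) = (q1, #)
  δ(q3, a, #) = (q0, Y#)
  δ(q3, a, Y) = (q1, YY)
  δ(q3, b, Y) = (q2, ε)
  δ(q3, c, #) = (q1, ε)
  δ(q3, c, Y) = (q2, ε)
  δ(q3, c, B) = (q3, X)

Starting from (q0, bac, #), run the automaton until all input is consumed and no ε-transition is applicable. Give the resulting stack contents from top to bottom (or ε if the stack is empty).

(q0, bac, #)
  read b, top #: go to q0, push Y# → (q0, ac, Y#)
  read a, top Y: go to q1, push ε → (q1, c, #)
  ε-move, top #: go to q0, push XX# → (q0, c, XX#)
  read c, top X: go to q3, push ε → (q3, ε, X#)
All input consumed in state q3 with stack X#.

X#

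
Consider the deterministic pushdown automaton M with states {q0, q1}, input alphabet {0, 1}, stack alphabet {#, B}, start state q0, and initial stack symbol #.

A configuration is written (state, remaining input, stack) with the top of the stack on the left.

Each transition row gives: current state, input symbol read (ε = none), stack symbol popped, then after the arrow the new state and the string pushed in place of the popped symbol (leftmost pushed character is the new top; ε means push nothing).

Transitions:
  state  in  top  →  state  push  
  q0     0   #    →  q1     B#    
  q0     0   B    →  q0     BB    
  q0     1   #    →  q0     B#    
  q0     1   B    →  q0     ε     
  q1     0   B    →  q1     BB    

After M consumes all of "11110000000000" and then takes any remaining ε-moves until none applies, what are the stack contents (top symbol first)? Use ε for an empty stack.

BBBBBBBBBB#

(q0, 11110000000000, #)
  read 1, top #: go to q0, push B# → (q0, 1110000000000, B#)
  read 1, top B: go to q0, push ε → (q0, 110000000000, #)
  read 1, top #: go to q0, push B# → (q0, 10000000000, B#)
  read 1, top B: go to q0, push ε → (q0, 0000000000, #)
  read 0, top #: go to q1, push B# → (q1, 000000000, B#)
  read 0, top B: go to q1, push BB → (q1, 00000000, BB#)
  read 0, top B: go to q1, push BB → (q1, 0000000, BBB#)
  read 0, top B: go to q1, push BB → (q1, 000000, BBBB#)
  read 0, top B: go to q1, push BB → (q1, 00000, BBBBB#)
  read 0, top B: go to q1, push BB → (q1, 0000, BBBBBB#)
  read 0, top B: go to q1, push BB → (q1, 000, BBBBBBB#)
  read 0, top B: go to q1, push BB → (q1, 00, BBBBBBBB#)
  read 0, top B: go to q1, push BB → (q1, 0, BBBBBBBBB#)
  read 0, top B: go to q1, push BB → (q1, ε, BBBBBBBBBB#)
All input consumed in state q1 with stack BBBBBBBBBB#.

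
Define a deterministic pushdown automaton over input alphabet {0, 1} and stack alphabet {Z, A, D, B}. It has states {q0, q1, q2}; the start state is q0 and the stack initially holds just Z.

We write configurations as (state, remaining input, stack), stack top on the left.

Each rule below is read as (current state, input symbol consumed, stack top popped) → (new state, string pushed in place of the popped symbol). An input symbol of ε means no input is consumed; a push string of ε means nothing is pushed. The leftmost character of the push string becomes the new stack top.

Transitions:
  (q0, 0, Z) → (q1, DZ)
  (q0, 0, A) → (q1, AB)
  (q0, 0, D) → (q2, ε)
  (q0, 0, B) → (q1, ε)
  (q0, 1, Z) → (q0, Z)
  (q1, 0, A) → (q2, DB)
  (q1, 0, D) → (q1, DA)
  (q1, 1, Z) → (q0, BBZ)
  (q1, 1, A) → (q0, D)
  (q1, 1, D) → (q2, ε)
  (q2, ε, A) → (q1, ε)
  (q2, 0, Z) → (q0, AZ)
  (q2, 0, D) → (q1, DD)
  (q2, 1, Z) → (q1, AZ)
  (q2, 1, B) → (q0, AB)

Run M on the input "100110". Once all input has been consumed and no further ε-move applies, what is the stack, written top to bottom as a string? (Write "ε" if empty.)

BZ

(q0, 100110, Z)
  read 1, top Z: go to q0, push Z → (q0, 00110, Z)
  read 0, top Z: go to q1, push DZ → (q1, 0110, DZ)
  read 0, top D: go to q1, push DA → (q1, 110, DAZ)
  read 1, top D: go to q2, push ε → (q2, 10, AZ)
  ε-move, top A: go to q1, push ε → (q1, 10, Z)
  read 1, top Z: go to q0, push BBZ → (q0, 0, BBZ)
  read 0, top B: go to q1, push ε → (q1, ε, BZ)
All input consumed in state q1 with stack BZ.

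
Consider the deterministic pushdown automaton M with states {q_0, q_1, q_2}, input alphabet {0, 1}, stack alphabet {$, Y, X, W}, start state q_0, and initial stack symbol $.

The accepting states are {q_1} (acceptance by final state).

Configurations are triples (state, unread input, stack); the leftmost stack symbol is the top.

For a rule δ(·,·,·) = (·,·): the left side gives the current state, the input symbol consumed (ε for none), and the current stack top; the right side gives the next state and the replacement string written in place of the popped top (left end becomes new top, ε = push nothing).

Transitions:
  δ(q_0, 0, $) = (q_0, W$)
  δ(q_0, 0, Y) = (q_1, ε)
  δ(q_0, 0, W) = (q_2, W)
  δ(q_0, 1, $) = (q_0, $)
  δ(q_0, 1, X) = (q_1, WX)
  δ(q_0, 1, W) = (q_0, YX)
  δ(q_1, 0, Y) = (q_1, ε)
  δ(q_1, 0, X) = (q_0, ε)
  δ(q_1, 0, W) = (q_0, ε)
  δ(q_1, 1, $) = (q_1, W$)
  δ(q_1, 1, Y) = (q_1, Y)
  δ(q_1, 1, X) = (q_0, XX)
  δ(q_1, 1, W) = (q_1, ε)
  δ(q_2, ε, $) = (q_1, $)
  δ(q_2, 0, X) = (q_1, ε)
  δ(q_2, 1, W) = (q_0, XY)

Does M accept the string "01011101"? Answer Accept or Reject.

(q_0, 01011101, $) ⊢ (q_0, 1011101, W$) ⊢ (q_0, 011101, YX$) ⊢ (q_1, 11101, X$) ⊢ (q_0, 1101, XX$) ⊢ (q_1, 101, WXX$) ⊢ (q_1, 01, XX$) ⊢ (q_0, 1, X$) ⊢ (q_1, ε, WX$)
All input consumed; state q_1 ∈ F.

Accept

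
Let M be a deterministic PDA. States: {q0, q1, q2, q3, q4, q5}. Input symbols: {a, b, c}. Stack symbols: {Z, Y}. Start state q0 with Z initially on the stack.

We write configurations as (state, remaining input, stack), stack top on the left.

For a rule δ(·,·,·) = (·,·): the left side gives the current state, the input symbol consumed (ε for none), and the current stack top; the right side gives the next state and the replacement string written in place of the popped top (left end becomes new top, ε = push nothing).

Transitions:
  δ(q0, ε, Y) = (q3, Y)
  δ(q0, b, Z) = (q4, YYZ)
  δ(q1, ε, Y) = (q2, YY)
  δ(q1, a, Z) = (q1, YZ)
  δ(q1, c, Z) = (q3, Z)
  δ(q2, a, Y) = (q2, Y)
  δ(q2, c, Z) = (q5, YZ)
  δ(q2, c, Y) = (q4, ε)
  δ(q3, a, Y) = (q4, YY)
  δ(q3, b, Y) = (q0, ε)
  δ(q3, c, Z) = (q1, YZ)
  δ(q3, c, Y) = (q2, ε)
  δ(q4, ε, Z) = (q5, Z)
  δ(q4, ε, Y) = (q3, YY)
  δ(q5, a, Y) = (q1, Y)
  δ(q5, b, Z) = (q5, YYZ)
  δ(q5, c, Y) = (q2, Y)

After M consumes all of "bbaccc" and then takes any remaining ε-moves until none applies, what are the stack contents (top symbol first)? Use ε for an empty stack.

(q0, bbaccc, Z) ⊢ (q4, baccc, YYZ) ⊢ (q3, baccc, YYYZ) ⊢ (q0, accc, YYZ) ⊢ (q3, accc, YYZ) ⊢ (q4, ccc, YYYZ) ⊢ (q3, ccc, YYYYZ) ⊢ (q2, cc, YYYZ) ⊢ (q4, c, YYZ) ⊢ (q3, c, YYYZ) ⊢ (q2, ε, YYZ)
All input consumed in state q2 with stack YYZ.

YYZ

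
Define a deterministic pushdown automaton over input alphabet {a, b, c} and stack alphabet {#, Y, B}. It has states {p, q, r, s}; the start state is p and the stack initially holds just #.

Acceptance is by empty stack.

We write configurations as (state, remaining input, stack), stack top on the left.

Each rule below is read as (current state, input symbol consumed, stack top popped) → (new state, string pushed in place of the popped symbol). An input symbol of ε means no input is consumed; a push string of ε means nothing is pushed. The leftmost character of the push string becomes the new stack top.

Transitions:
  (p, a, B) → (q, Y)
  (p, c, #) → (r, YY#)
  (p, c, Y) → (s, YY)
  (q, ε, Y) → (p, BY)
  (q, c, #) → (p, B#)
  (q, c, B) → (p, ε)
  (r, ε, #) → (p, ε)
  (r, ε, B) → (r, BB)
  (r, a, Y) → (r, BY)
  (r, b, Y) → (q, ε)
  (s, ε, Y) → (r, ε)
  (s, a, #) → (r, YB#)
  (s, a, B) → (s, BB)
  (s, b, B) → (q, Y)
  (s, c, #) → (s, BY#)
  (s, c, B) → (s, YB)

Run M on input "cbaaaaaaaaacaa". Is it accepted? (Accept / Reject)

(p, cbaaaaaaaaacaa, #) ⊢ (r, baaaaaaaaacaa, YY#) ⊢ (q, aaaaaaaaacaa, Y#) ⊢ (p, aaaaaaaaacaa, BY#) ⊢ (q, aaaaaaaacaa, YY#) ⊢ (p, aaaaaaaacaa, BYY#) ⊢ (q, aaaaaaacaa, YYY#) ⊢ (p, aaaaaaacaa, BYYY#) ⊢ (q, aaaaaacaa, YYYY#) ⊢ (p, aaaaaacaa, BYYYY#) ⊢ (q, aaaaacaa, YYYYY#) ⊢ (p, aaaaacaa, BYYYYY#) ⊢ (q, aaaacaa, YYYYYY#) ⊢ (p, aaaacaa, BYYYYYY#) ⊢ (q, aaacaa, YYYYYYY#) ⊢ (p, aaacaa, BYYYYYYY#) ⊢ (q, aacaa, YYYYYYYY#) ⊢ (p, aacaa, BYYYYYYYY#) ⊢ (q, acaa, YYYYYYYYY#) ⊢ (p, acaa, BYYYYYYYYY#) ⊢ (q, caa, YYYYYYYYYY#) ⊢ (p, caa, BYYYYYYYYYY#)
No transition applies at (p, caa, BYYYYYYYYYY#); input not fully consumed.

Reject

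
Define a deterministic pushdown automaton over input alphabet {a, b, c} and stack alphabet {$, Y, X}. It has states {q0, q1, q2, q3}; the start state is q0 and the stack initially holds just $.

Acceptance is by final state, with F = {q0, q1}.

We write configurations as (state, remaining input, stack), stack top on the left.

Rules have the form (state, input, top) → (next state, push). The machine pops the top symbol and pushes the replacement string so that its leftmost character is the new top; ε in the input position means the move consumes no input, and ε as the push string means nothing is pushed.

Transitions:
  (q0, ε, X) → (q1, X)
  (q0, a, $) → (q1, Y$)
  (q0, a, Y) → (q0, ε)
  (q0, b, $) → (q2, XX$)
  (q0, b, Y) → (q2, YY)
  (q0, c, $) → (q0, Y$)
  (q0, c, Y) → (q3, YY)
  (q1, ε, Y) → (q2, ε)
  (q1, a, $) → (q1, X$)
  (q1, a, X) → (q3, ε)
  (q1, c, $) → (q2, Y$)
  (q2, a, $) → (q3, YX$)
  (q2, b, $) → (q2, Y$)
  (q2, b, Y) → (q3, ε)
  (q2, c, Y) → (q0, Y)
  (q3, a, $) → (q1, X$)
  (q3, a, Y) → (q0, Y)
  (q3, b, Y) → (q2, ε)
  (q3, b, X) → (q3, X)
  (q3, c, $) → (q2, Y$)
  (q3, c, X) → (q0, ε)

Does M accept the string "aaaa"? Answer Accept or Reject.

(q0, aaaa, $)
  read a, top $: go to q1, push Y$ → (q1, aaa, Y$)
  ε-move, top Y: go to q2, push ε → (q2, aaa, $)
  read a, top $: go to q3, push YX$ → (q3, aa, YX$)
  read a, top Y: go to q0, push Y → (q0, a, YX$)
  read a, top Y: go to q0, push ε → (q0, ε, X$)
All input consumed; state q0 ∈ F.

Accept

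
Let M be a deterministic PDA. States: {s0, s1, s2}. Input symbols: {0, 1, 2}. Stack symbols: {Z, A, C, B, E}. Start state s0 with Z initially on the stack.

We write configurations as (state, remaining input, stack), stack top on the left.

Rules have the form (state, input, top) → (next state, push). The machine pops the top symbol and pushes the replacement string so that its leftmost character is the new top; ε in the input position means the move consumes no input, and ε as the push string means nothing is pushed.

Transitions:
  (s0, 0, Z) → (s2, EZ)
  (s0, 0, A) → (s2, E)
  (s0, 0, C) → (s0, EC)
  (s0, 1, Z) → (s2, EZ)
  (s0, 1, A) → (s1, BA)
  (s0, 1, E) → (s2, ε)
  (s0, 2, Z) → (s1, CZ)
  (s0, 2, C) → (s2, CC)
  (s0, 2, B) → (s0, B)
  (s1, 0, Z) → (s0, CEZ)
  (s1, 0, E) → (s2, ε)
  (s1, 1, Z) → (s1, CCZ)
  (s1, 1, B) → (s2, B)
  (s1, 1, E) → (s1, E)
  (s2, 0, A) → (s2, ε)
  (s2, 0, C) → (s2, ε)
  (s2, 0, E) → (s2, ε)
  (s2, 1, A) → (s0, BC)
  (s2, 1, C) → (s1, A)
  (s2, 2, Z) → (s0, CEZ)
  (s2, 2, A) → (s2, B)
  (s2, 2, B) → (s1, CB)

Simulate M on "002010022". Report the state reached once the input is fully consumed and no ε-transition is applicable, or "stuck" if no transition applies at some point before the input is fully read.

s2

(s0, 002010022, Z)
  read 0, top Z: go to s2, push EZ → (s2, 02010022, EZ)
  read 0, top E: go to s2, push ε → (s2, 2010022, Z)
  read 2, top Z: go to s0, push CEZ → (s0, 010022, CEZ)
  read 0, top C: go to s0, push EC → (s0, 10022, ECEZ)
  read 1, top E: go to s2, push ε → (s2, 0022, CEZ)
  read 0, top C: go to s2, push ε → (s2, 022, EZ)
  read 0, top E: go to s2, push ε → (s2, 22, Z)
  read 2, top Z: go to s0, push CEZ → (s0, 2, CEZ)
  read 2, top C: go to s2, push CC → (s2, ε, CCEZ)
All input consumed; M is in state s2.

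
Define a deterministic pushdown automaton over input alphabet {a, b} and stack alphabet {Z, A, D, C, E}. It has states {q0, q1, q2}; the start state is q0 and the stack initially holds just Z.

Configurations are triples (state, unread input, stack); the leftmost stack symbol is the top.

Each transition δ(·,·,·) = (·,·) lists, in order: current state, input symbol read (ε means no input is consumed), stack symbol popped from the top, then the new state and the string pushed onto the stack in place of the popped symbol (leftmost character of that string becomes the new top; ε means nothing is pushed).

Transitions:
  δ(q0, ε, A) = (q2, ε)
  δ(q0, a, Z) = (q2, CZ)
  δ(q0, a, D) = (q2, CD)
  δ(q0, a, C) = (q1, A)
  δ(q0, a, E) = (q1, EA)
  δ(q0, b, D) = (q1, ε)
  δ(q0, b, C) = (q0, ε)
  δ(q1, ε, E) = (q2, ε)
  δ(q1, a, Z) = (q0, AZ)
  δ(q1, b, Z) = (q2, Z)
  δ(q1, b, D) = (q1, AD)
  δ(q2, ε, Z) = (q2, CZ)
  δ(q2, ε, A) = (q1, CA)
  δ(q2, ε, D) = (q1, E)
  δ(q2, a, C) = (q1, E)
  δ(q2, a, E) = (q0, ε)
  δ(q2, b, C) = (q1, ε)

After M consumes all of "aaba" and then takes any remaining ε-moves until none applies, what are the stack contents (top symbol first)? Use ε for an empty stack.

CZ

(q0, aaba, Z)
  read a, top Z: go to q2, push CZ → (q2, aba, CZ)
  read a, top C: go to q1, push E → (q1, ba, EZ)
  ε-move, top E: go to q2, push ε → (q2, ba, Z)
  ε-move, top Z: go to q2, push CZ → (q2, ba, CZ)
  read b, top C: go to q1, push ε → (q1, a, Z)
  read a, top Z: go to q0, push AZ → (q0, ε, AZ)
  ε-move, top A: go to q2, push ε → (q2, ε, Z)
  ε-move, top Z: go to q2, push CZ → (q2, ε, CZ)
All input consumed in state q2 with stack CZ.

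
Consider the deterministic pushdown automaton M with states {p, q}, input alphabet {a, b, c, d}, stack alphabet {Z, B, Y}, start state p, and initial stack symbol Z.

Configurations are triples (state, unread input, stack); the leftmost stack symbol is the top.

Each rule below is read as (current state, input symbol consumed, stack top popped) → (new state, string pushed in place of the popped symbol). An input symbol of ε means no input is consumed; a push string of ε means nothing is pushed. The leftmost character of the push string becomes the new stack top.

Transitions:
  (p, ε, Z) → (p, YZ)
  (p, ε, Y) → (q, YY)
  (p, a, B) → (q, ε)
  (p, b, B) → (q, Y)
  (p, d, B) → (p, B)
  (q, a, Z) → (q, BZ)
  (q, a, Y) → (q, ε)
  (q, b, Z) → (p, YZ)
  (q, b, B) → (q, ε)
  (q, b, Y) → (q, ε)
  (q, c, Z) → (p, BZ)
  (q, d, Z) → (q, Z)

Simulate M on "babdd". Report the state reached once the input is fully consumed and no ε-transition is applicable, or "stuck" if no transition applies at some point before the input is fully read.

(p, babdd, Z)
  ε-move, top Z: go to p, push YZ → (p, babdd, YZ)
  ε-move, top Y: go to q, push YY → (q, babdd, YYZ)
  read b, top Y: go to q, push ε → (q, abdd, YZ)
  read a, top Y: go to q, push ε → (q, bdd, Z)
  read b, top Z: go to p, push YZ → (p, dd, YZ)
  ε-move, top Y: go to q, push YY → (q, dd, YYZ)
No transition for (q, d, top Y); M blocks with input dd remaining.

stuck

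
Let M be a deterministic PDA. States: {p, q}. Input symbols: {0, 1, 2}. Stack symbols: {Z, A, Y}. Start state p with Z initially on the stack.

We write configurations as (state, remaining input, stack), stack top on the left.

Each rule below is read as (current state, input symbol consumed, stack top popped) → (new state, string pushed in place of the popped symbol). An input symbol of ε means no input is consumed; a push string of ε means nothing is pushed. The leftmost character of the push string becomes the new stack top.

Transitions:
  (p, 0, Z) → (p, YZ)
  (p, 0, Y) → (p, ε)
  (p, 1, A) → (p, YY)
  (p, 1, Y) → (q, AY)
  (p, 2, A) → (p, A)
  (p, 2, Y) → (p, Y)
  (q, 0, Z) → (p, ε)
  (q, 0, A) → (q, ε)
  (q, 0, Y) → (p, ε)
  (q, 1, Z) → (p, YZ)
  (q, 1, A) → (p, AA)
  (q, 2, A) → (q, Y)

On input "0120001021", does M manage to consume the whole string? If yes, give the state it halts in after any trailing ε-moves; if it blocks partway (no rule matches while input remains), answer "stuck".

stuck

(p, 0120001021, Z)
  read 0, top Z: go to p, push YZ → (p, 120001021, YZ)
  read 1, top Y: go to q, push AY → (q, 20001021, AYZ)
  read 2, top A: go to q, push Y → (q, 0001021, YYZ)
  read 0, top Y: go to p, push ε → (p, 001021, YZ)
  read 0, top Y: go to p, push ε → (p, 01021, Z)
  read 0, top Z: go to p, push YZ → (p, 1021, YZ)
  read 1, top Y: go to q, push AY → (q, 021, AYZ)
  read 0, top A: go to q, push ε → (q, 21, YZ)
No transition for (q, 2, top Y); M blocks with input 21 remaining.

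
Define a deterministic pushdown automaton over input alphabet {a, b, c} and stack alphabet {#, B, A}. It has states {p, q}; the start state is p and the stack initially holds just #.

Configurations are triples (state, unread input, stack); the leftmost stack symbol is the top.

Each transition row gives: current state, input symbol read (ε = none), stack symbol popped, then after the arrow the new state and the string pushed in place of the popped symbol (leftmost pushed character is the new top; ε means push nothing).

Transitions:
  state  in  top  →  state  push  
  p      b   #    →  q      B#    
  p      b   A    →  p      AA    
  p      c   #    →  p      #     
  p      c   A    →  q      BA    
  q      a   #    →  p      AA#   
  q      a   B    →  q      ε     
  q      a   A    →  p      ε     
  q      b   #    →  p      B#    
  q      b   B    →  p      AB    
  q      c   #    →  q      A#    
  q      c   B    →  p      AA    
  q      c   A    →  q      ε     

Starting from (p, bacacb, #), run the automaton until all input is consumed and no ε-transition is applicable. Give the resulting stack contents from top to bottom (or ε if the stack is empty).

(p, bacacb, #) ⊢ (q, acacb, B#) ⊢ (q, cacb, #) ⊢ (q, acb, A#) ⊢ (p, cb, #) ⊢ (p, b, #) ⊢ (q, ε, B#)
All input consumed in state q with stack B#.

B#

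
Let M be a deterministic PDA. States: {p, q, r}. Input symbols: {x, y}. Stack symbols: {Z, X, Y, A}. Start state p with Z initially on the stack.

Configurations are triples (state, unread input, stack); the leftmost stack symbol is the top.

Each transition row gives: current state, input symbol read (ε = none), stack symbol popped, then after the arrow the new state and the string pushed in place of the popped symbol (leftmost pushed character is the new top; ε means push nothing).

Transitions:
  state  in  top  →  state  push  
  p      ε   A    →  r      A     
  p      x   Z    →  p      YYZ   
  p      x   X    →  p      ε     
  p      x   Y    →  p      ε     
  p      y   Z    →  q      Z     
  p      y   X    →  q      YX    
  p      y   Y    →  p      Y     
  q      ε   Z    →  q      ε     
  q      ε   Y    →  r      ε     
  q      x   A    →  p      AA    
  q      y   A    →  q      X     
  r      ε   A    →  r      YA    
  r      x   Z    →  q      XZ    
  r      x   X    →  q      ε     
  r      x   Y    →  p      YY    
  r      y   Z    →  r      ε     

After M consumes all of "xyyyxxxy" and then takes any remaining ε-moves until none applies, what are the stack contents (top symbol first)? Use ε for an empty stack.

(p, xyyyxxxy, Z)
  read x, top Z: go to p, push YYZ → (p, yyyxxxy, YYZ)
  read y, top Y: go to p, push Y → (p, yyxxxy, YYZ)
  read y, top Y: go to p, push Y → (p, yxxxy, YYZ)
  read y, top Y: go to p, push Y → (p, xxxy, YYZ)
  read x, top Y: go to p, push ε → (p, xxy, YZ)
  read x, top Y: go to p, push ε → (p, xy, Z)
  read x, top Z: go to p, push YYZ → (p, y, YYZ)
  read y, top Y: go to p, push Y → (p, ε, YYZ)
All input consumed in state p with stack YYZ.

YYZ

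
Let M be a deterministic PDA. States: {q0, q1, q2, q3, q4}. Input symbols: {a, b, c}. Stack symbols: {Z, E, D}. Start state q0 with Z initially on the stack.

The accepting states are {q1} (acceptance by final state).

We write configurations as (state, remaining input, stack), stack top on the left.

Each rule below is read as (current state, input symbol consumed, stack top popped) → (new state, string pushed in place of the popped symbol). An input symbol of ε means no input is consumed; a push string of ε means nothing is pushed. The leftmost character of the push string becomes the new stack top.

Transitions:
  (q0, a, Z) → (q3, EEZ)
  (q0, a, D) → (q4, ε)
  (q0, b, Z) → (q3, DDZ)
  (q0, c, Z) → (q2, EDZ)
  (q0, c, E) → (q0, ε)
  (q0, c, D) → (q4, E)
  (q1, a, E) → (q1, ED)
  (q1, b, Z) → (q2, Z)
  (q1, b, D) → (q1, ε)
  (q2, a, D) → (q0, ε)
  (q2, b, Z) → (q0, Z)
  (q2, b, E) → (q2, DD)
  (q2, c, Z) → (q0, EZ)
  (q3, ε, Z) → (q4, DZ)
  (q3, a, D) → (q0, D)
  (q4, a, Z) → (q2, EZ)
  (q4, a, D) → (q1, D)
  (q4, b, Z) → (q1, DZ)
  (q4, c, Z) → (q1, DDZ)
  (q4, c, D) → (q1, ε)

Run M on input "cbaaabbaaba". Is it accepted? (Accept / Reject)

Reject

(q0, cbaaabbaaba, Z)
  read c, top Z: go to q2, push EDZ → (q2, baaabbaaba, EDZ)
  read b, top E: go to q2, push DD → (q2, aaabbaaba, DDDZ)
  read a, top D: go to q0, push ε → (q0, aabbaaba, DDZ)
  read a, top D: go to q4, push ε → (q4, abbaaba, DZ)
  read a, top D: go to q1, push D → (q1, bbaaba, DZ)
  read b, top D: go to q1, push ε → (q1, baaba, Z)
  read b, top Z: go to q2, push Z → (q2, aaba, Z)
No transition applies at (q2, aaba, Z); input not fully consumed.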